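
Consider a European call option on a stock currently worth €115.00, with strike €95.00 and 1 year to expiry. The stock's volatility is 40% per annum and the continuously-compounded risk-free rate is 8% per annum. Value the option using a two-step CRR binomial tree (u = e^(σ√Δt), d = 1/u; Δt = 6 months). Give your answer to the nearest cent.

€34.13

CRR parameters: u = e^(σ√Δt) = e^(0.4·√0.5) = 1.3269, d = 1/u = 0.7536
Per-period rate: rΔt = 0.08·0.5 = 0.04, so R = e^0.04 = 1.0408
Risk-neutral probability p = (e^0.04 − 0.7536)/(1.3269 − 0.7536) = 0.2872/0.5733 = 0.5009
Terminal stock prices: S_uu = 202.5, S_ud = 115, S_dd = 65.32
Terminal payoffs (S − K): max(107.5, 0) = 107.5, max(20, 0) = 20, max(-29.68, 0) = 0
Node u (S = 152.6): V_u = e^(−0.04)·[0.5009·107.4752 + 0.4991·20.0000] = 61.3181
Node d (S = 86.67): V_d = e^(−0.04)·[0.5009·20.0000 + 0.4991·0.0000] = 9.6261
Node 0 (S = 115): V_0 = e^(−0.04)·[0.5009·61.3181 + 0.4991·9.6261] = 34.1283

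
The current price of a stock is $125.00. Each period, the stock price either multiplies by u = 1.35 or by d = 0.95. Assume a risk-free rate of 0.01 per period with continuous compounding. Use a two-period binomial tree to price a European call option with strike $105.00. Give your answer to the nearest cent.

Risk-neutral probability p = (e^0.01 − 0.95)/(1.35 − 0.95) = 0.0601/0.4000 = 0.1501
Terminal stock prices: S_uu = 227.8, S_ud = 160.3, S_dd = 112.8
Terminal payoffs (S − K): max(122.8, 0) = 122.8, max(55.31, 0) = 55.31, max(7.812, 0) = 7.812
Node u (S = 168.8): V_u = e^(−0.01)·[0.1501·122.8125 + 0.8499·55.3125] = 64.7948
Node d (S = 118.8): V_d = e^(−0.01)·[0.1501·55.3125 + 0.8499·7.8125] = 14.7948
Node 0 (S = 125): V_0 = e^(−0.01)·[0.1501·64.7948 + 0.8499·14.7948] = 22.0791

$22.08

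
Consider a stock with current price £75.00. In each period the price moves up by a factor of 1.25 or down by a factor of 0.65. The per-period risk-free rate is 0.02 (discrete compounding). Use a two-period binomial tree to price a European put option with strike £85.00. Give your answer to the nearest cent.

£18.46

Risk-neutral probability p = (1 + 0.02 − 0.65)/(1.25 − 0.65) = 0.3700/0.6000 = 0.6167
Terminal stock prices: S_uu = 117.2, S_ud = 60.94, S_dd = 31.69
Terminal payoffs (K − S): max(-32.19, 0) = 0, max(24.06, 0) = 24.06, max(53.31, 0) = 53.31
Node u (S = 93.75): V_u = 1/1.02·[0.6167·0.0000 + 0.3833·24.0625] = 9.0431
Node d (S = 48.75): V_d = 1/1.02·[0.6167·24.0625 + 0.3833·53.3125] = 34.5833
Node 0 (S = 75): V_0 = 1/1.02·[0.6167·9.0431 + 0.3833·34.5833] = 18.4642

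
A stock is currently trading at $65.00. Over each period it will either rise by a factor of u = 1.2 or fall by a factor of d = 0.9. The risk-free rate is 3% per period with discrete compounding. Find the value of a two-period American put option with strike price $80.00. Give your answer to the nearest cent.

$15.00

Risk-neutral probability p = (1 + 0.03 − 0.9)/(1.2 − 0.9) = 0.1300/0.3000 = 0.4333
Terminal stock prices: S_uu = 93.6, S_ud = 70.2, S_dd = 52.65
Terminal payoffs (K − S): max(-13.6, 0) = 0, max(9.8, 0) = 9.8, max(27.35, 0) = 27.35
Node u (S = 78): continuation = 1/1.03·[0.4333·0.0000 + 0.5667·9.8000] = 5.3916; exercise value = 2.0000 ≤ continuation, so V_u = 5.3916
Node d (S = 58.5): continuation = 1/1.03·[0.4333·9.8000 + 0.5667·27.3500] = 19.1699; exercise value = 21.5000 > continuation, so V_d = 21.5000 (exercise)
Node 0 (S = 65): continuation = 1/1.03·[0.4333·5.3916 + 0.5667·21.5000] = 14.0968; exercise value = 15.0000 > continuation, so V_0 = 15.0000 (exercise)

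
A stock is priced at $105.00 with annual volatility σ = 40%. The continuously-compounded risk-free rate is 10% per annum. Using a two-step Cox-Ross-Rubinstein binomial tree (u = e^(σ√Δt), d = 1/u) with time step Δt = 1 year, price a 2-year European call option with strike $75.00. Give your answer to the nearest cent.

$48.64

CRR parameters: u = e^(σ√Δt) = e^(0.4·√1) = 1.4918, d = 1/u = 0.6703
Per-period rate: rΔt = 0.1·1 = 0.1, so R = e^0.1 = 1.1052
Risk-neutral probability p = (e^0.1 − 0.6703)/(1.4918 − 0.6703) = 0.4349/0.8215 = 0.5293
Terminal stock prices: S_uu = 233.7, S_ud = 105, S_dd = 47.18
Terminal payoffs (S − K): max(158.7, 0) = 158.7, max(30, 0) = 30, max(-27.82, 0) = 0
Node u (S = 156.6): V_u = e^(−0.1)·[0.5293·158.6818 + 0.4707·30.0000] = 88.7788
Node d (S = 70.38): V_d = e^(−0.1)·[0.5293·30.0000 + 0.4707·0.0000] = 14.3689
Node 0 (S = 105): V_0 = e^(−0.1)·[0.5293·88.7788 + 0.4707·14.3689] = 48.6410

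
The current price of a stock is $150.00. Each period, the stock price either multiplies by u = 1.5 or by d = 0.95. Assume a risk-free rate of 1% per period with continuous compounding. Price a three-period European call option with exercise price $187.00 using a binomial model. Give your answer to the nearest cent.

Risk-neutral probability p = (e^0.01 − 0.95)/(1.5 − 0.95) = 0.0601/0.5500 = 0.1092
Terminal stock prices: S_uuu = 506.2, S_uud = 320.6, S_udd = 203.1, S_ddd = 128.6
Terminal payoffs (S − K): max(319.2, 0) = 319.2, max(133.6, 0) = 133.6, max(16.06, 0) = 16.06, max(-58.39, 0) = 0
Node uu (S = 337.5): V_uu = e^(−0.01)·[0.1092·319.2500 + 0.8908·133.6250] = 152.3607
Node ud (S = 213.8): V_ud = e^(−0.01)·[0.1092·133.6250 + 0.8908·16.0625] = 28.6107
Node dd (S = 135.4): V_dd = e^(−0.01)·[0.1092·16.0625 + 0.8908·0.0000] = 1.7363
Node u (S = 225): V_u = e^(−0.01)·[0.1092·152.3607 + 0.8908·28.6107] = 41.7028
Node d (S = 142.5): V_d = e^(−0.01)·[0.1092·28.6107 + 0.8908·1.7363] = 4.6240
Node 0 (S = 150): V_0 = e^(−0.01)·[0.1092·41.7028 + 0.8908·4.6240] = 8.5861

$8.59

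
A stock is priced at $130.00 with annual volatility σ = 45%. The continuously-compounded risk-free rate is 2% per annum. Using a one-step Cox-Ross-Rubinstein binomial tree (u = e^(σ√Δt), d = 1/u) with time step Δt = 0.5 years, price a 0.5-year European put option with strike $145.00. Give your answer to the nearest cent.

$28.13

CRR parameters: u = e^(σ√Δt) = e^(0.45·√0.5) = 1.3746, d = 1/u = 0.7275
Per-period rate: rΔt = 0.02·0.5 = 0.01, so R = e^0.01 = 1.0101
Risk-neutral probability p = (e^0.01 − 0.7275)/(1.3746 − 0.7275) = 0.2826/0.6472 = 0.4366
Terminal stock prices: S_u = 178.7, S_d = 94.57
Terminal payoffs (K − S): max(-33.7, 0) = 0, max(50.43, 0) = 50.43
Node 0 (S = 130): V_0 = e^(−0.01)·[0.4366·0.0000 + 0.5634·50.4304] = 28.1276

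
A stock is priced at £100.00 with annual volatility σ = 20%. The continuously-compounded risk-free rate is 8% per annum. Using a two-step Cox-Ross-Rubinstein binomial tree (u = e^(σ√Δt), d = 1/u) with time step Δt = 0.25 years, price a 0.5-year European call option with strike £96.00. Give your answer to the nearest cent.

CRR parameters: u = e^(σ√Δt) = e^(0.2·√0.25) = 1.1052, d = 1/u = 0.9048
Per-period rate: rΔt = 0.08·0.25 = 0.02, so R = e^0.02 = 1.0202
Risk-neutral probability p = (e^0.02 − 0.9048)/(1.1052 − 0.9048) = 0.1154/0.2003 = 0.5759
Terminal stock prices: S_uu = 122.1, S_ud = 100, S_dd = 81.87
Terminal payoffs (S − K): max(26.14, 0) = 26.14, max(4, 0) = 4, max(-14.13, 0) = 0
Node u (S = 110.5): V_u = e^(−0.02)·[0.5759·26.1403 + 0.4241·4.0000] = 16.4180
Node d (S = 90.48): V_d = e^(−0.02)·[0.5759·4.0000 + 0.4241·0.0000] = 2.2578
Node 0 (S = 100): V_0 = e^(−0.02)·[0.5759·16.4180 + 0.4241·2.2578] = 10.2059

£10.21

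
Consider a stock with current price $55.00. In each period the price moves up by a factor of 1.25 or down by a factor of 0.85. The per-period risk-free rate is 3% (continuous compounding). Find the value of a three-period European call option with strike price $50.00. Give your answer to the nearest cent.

Risk-neutral probability p = (e^0.03 − 0.85)/(1.25 − 0.85) = 0.1805/0.4000 = 0.4511
Terminal stock prices: S_uuu = 107.4, S_uud = 73.05, S_udd = 49.67, S_ddd = 33.78
Terminal payoffs (S − K): max(57.42, 0) = 57.42, max(23.05, 0) = 23.05, max(-0.3281, 0) = 0, max(-16.22, 0) = 0
Node uu (S = 85.94): V_uu = e^(−0.03)·[0.4511·57.4219 + 0.5489·23.0469] = 37.4152
Node ud (S = 58.44): V_ud = e^(−0.03)·[0.4511·23.0469 + 0.5489·0.0000] = 10.0900
Node dd (S = 39.74): V_dd = e^(−0.03)·[0.4511·0.0000 + 0.5489·0.0000] = 0.0000
Node u (S = 68.75): V_u = e^(−0.03)·[0.4511·37.4152 + 0.5489·10.0900] = 21.7549
Node d (S = 46.75): V_d = e^(−0.03)·[0.4511·10.0900 + 0.5489·0.0000] = 4.4174
Node 0 (S = 55): V_0 = e^(−0.03)·[0.4511·21.7549 + 0.5489·4.4174] = 11.8773

$11.88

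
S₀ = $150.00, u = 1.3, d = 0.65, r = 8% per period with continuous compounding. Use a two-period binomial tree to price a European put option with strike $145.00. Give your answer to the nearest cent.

Risk-neutral probability p = (e^0.08 − 0.65)/(1.3 − 0.65) = 0.4333/0.6500 = 0.6666
Terminal stock prices: S_uu = 253.5, S_ud = 126.8, S_dd = 63.38
Terminal payoffs (K − S): max(-108.5, 0) = 0, max(18.25, 0) = 18.25, max(81.62, 0) = 81.62
Node u (S = 195): V_u = e^(−0.08)·[0.6666·0.0000 + 0.3334·18.2500] = 5.6168
Node d (S = 97.5): V_d = e^(−0.08)·[0.6666·18.2500 + 0.3334·81.6250] = 36.3519
Node 0 (S = 150): V_0 = e^(−0.08)·[0.6666·5.6168 + 0.3334·36.3519] = 14.6443

$14.64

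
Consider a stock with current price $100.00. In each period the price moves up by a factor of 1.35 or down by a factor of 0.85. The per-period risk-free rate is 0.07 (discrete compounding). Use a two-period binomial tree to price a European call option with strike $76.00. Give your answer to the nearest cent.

$34.65

Risk-neutral probability p = (1 + 0.07 − 0.85)/(1.35 − 0.85) = 0.2200/0.5000 = 0.4400
Terminal stock prices: S_uu = 182.3, S_ud = 114.8, S_dd = 72.25
Terminal payoffs (S − K): max(106.3, 0) = 106.3, max(38.75, 0) = 38.75, max(-3.75, 0) = 0
Node u (S = 135): V_u = 1/1.07·[0.4400·106.2500 + 0.5600·38.7500] = 63.9720
Node d (S = 85): V_d = 1/1.07·[0.4400·38.7500 + 0.5600·0.0000] = 15.9346
Node 0 (S = 100): V_0 = 1/1.07·[0.4400·63.9720 + 0.5600·15.9346] = 34.6458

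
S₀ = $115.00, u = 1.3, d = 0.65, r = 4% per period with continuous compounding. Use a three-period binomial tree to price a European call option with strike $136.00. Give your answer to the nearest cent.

Risk-neutral probability p = (e^0.04 − 0.65)/(1.3 − 0.65) = 0.3908/0.6500 = 0.6012
Terminal stock prices: S_uuu = 252.7, S_uud = 126.3, S_udd = 63.16, S_ddd = 31.58
Terminal payoffs (S − K): max(116.7, 0) = 116.7, max(-9.672, 0) = 0, max(-72.84, 0) = 0, max(-104.4, 0) = 0
Node uu (S = 194.4): V_uu = e^(−0.04)·[0.6012·116.6550 + 0.3988·0.0000] = 67.3883
Node ud (S = 97.17): V_ud = e^(−0.04)·[0.6012·0.0000 + 0.3988·0.0000] = 0.0000
Node dd (S = 48.59): V_dd = e^(−0.04)·[0.6012·0.0000 + 0.3988·0.0000] = 0.0000
Node u (S = 149.5): V_u = e^(−0.04)·[0.6012·67.3883 + 0.3988·0.0000] = 38.9284
Node d (S = 74.75): V_d = e^(−0.04)·[0.6012·0.0000 + 0.3988·0.0000] = 0.0000
Node 0 (S = 115): V_0 = e^(−0.04)·[0.6012·38.9284 + 0.3988·0.0000] = 22.4878

$22.49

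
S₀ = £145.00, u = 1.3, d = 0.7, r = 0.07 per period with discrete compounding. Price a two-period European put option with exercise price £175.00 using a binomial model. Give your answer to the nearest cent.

Risk-neutral probability p = (1 + 0.07 − 0.7)/(1.3 − 0.7) = 0.3700/0.6000 = 0.6167
Terminal stock prices: S_uu = 245.1, S_ud = 131.9, S_dd = 71.05
Terminal payoffs (K − S): max(-70.05, 0) = 0, max(43.05, 0) = 43.05, max(104, 0) = 104
Node u (S = 188.5): V_u = 1/1.07·[0.6167·0.0000 + 0.3833·43.0500] = 15.4229
Node d (S = 101.5): V_d = 1/1.07·[0.6167·43.0500 + 0.3833·103.9500] = 62.0514
Node 0 (S = 145): V_0 = 1/1.07·[0.6167·15.4229 + 0.3833·62.0514] = 31.1188

£31.12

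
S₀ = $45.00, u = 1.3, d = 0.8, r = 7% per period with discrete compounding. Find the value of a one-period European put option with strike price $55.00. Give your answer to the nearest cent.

Risk-neutral probability p = (1 + 0.07 − 0.8)/(1.3 − 0.8) = 0.2700/0.5000 = 0.5400
Terminal stock prices: S_u = 58.5, S_d = 36
Terminal payoffs (K − S): max(-3.5, 0) = 0, max(19, 0) = 19
Node 0 (S = 45): V_0 = 1/1.07·[0.5400·0.0000 + 0.4600·19.0000] = 8.1682

$8.17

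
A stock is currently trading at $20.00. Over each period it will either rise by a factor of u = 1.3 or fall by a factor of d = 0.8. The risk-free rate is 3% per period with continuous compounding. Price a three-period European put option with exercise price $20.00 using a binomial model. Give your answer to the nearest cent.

$2.63

Risk-neutral probability p = (e^0.03 − 0.8)/(1.3 − 0.8) = 0.2305/0.5000 = 0.4609
Terminal stock prices: S_uuu = 43.94, S_uud = 27.04, S_udd = 16.64, S_ddd = 10.24
Terminal payoffs (K − S): max(-23.94, 0) = 0, max(-7.04, 0) = 0, max(3.36, 0) = 3.36, max(9.76, 0) = 9.76
Node uu (S = 33.8): V_uu = e^(−0.03)·[0.4609·0.0000 + 0.5391·0.0000] = 0.0000
Node ud (S = 20.8): V_ud = e^(−0.03)·[0.4609·0.0000 + 0.5391·3.3600] = 1.7578
Node dd (S = 12.8): V_dd = e^(−0.03)·[0.4609·3.3600 + 0.5391·9.7600] = 6.6089
Node u (S = 26): V_u = e^(−0.03)·[0.4609·0.0000 + 0.5391·1.7578] = 0.9196
Node d (S = 16): V_d = e^(−0.03)·[0.4609·1.7578 + 0.5391·6.6089] = 4.2438
Node 0 (S = 20): V_0 = e^(−0.03)·[0.4609·0.9196 + 0.5391·4.2438] = 2.6315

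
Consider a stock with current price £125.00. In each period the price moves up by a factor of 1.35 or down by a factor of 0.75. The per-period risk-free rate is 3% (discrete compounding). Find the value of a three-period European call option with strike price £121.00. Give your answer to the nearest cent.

£33.25

Risk-neutral probability p = (1 + 0.03 − 0.75)/(1.35 − 0.75) = 0.2800/0.6000 = 0.4667
Terminal stock prices: S_uuu = 307.5, S_uud = 170.9, S_udd = 94.92, S_ddd = 52.73
Terminal payoffs (S − K): max(186.5, 0) = 186.5, max(49.86, 0) = 49.86, max(-26.08, 0) = 0, max(-68.27, 0) = 0
Node uu (S = 227.8): V_uu = 1/1.03·[0.4667·186.5469 + 0.5333·49.8594] = 110.3368
Node ud (S = 126.6): V_ud = 1/1.03·[0.4667·49.8594 + 0.5333·0.0000] = 22.5900
Node dd (S = 70.31): V_dd = 1/1.03·[0.4667·0.0000 + 0.5333·0.0000] = 0.0000
Node u (S = 168.8): V_u = 1/1.03·[0.4667·110.3368 + 0.5333·22.5900] = 61.6879
Node d (S = 93.75): V_d = 1/1.03·[0.4667·22.5900 + 0.5333·0.0000] = 10.2350
Node 0 (S = 125): V_0 = 1/1.03·[0.4667·61.6879 + 0.5333·10.2350] = 33.2488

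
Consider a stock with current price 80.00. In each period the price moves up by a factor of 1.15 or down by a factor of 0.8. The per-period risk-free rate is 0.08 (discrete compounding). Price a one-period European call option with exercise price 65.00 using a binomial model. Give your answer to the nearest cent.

Risk-neutral probability p = (1 + 0.08 − 0.8)/(1.15 − 0.8) = 0.2800/0.3500 = 0.8000
Terminal stock prices: S_u = 92, S_d = 64
Terminal payoffs (S − K): max(27, 0) = 27, max(-1, 0) = 0
Node 0 (S = 80): V_0 = 1/1.08·[0.8000·27.0000 + 0.2000·0.0000] = 20.0000

20.00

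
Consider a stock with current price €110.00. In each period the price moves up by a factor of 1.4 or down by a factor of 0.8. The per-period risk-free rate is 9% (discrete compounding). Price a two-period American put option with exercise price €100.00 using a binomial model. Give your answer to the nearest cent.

Risk-neutral probability p = (1 + 0.09 − 0.8)/(1.4 − 0.8) = 0.2900/0.6000 = 0.4833
Terminal stock prices: S_uu = 215.6, S_ud = 123.2, S_dd = 70.4
Terminal payoffs (K − S): max(-115.6, 0) = 0, max(-23.2, 0) = 0, max(29.6, 0) = 29.6
Node u (S = 154): continuation = 1/1.09·[0.4833·0.0000 + 0.5167·0.0000] = 0.0000; exercise value = 0.0000 ≤ continuation, so V_u = 0.0000
Node d (S = 88): continuation = 1/1.09·[0.4833·0.0000 + 0.5167·29.6000] = 14.0306; exercise value = 12.0000 ≤ continuation, so V_d = 14.0306
Node 0 (S = 110): continuation = 1/1.09·[0.4833·0.0000 + 0.5167·14.0306] = 6.6506; exercise value = 0.0000 ≤ continuation, so V_0 = 6.6506

€6.65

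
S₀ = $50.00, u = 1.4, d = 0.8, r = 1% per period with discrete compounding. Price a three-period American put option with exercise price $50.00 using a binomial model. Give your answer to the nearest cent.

$8.95

Risk-neutral probability p = (1 + 0.01 − 0.8)/(1.4 − 0.8) = 0.2100/0.6000 = 0.3500
Terminal stock prices: S_uuu = 137.2, S_uud = 78.4, S_udd = 44.8, S_ddd = 25.6
Terminal payoffs (K − S): max(-87.2, 0) = 0, max(-28.4, 0) = 0, max(5.2, 0) = 5.2, max(24.4, 0) = 24.4
Node uu (S = 98): continuation = 1/1.01·[0.3500·0.0000 + 0.6500·0.0000] = 0.0000; exercise value = 0.0000 ≤ continuation, so V_uu = 0.0000
Node ud (S = 56): continuation = 1/1.01·[0.3500·0.0000 + 0.6500·5.2000] = 3.3465; exercise value = 0.0000 ≤ continuation, so V_ud = 3.3465
Node dd (S = 32): continuation = 1/1.01·[0.3500·5.2000 + 0.6500·24.4000] = 17.5050; exercise value = 18.0000 > continuation, so V_dd = 18.0000 (exercise)
Node u (S = 70): continuation = 1/1.01·[0.3500·0.0000 + 0.6500·3.3465] = 2.1537; exercise value = 0.0000 ≤ continuation, so V_u = 2.1537
Node d (S = 40): continuation = 1/1.01·[0.3500·3.3465 + 0.6500·18.0000] = 12.7438; exercise value = 10.0000 ≤ continuation, so V_d = 12.7438
Node 0 (S = 50): continuation = 1/1.01·[0.3500·2.1537 + 0.6500·12.7438] = 8.9478; exercise value = 0.0000 ≤ continuation, so V_0 = 8.9478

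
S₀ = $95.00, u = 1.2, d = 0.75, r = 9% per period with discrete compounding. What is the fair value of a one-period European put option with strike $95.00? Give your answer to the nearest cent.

Risk-neutral probability p = (1 + 0.09 − 0.75)/(1.2 − 0.75) = 0.3400/0.4500 = 0.7556
Terminal stock prices: S_u = 114, S_d = 71.25
Terminal payoffs (K − S): max(-19, 0) = 0, max(23.75, 0) = 23.75
Node 0 (S = 95): V_0 = 1/1.09·[0.7556·0.0000 + 0.2444·23.7500] = 5.3262

$5.33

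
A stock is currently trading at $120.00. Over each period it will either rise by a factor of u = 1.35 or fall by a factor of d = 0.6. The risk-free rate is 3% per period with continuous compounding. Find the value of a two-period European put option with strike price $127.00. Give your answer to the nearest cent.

Risk-neutral probability p = (e^0.03 − 0.6)/(1.35 − 0.6) = 0.4305/0.7500 = 0.5739
Terminal stock prices: S_uu = 218.7, S_ud = 97.2, S_dd = 43.2
Terminal payoffs (K − S): max(-91.7, 0) = 0, max(29.8, 0) = 29.8, max(83.8, 0) = 83.8
Node u (S = 162): V_u = e^(−0.03)·[0.5739·0.0000 + 0.4261·29.8000] = 12.3214
Node d (S = 72): V_d = e^(−0.03)·[0.5739·29.8000 + 0.4261·83.8000] = 51.2466
Node 0 (S = 120): V_0 = e^(−0.03)·[0.5739·12.3214 + 0.4261·51.2466] = 28.0516

$28.05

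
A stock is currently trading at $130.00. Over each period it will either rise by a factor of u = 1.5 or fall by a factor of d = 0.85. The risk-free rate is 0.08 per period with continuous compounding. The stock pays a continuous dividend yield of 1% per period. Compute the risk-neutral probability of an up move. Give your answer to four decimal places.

Per-period risk-free factor R = e^0.08 = 1.0833; dividend-adjusted growth = e^(0.08−0.01) = 1.0725.
Risk-neutral probability p = (1.0725 − 0.85)/(1.5 − 0.85) = 0.2225/0.6500 = 0.3423

p = 0.3423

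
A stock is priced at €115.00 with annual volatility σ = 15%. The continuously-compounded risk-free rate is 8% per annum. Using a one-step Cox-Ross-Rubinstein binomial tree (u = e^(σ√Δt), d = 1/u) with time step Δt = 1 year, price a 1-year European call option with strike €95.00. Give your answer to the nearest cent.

CRR parameters: u = e^(σ√Δt) = e^(0.15·√1) = 1.1618, d = 1/u = 0.8607
Per-period rate: rΔt = 0.08·1 = 0.08, so R = e^0.08 = 1.0833
Risk-neutral probability p = (e^0.08 − 0.8607)/(1.1618 − 0.8607) = 0.2226/0.3011 = 0.7392
Terminal stock prices: S_u = 133.6, S_d = 98.98
Terminal payoffs (S − K): max(38.61, 0) = 38.61, max(3.981, 0) = 3.981
Node 0 (S = 115): V_0 = e^(−0.08)·[0.7392·38.6109 + 0.2608·3.9814] = 27.3039

€27.30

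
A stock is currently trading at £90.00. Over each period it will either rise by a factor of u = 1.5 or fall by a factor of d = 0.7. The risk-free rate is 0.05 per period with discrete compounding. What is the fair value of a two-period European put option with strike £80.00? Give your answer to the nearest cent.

£10.30

Risk-neutral probability p = (1 + 0.05 − 0.7)/(1.5 − 0.7) = 0.3500/0.8000 = 0.4375
Terminal stock prices: S_uu = 202.5, S_ud = 94.5, S_dd = 44.1
Terminal payoffs (K − S): max(-122.5, 0) = 0, max(-14.5, 0) = 0, max(35.9, 0) = 35.9
Node u (S = 135): V_u = 1/1.05·[0.4375·0.0000 + 0.5625·0.0000] = 0.0000
Node d (S = 63): V_d = 1/1.05·[0.4375·0.0000 + 0.5625·35.9000] = 19.2321
Node 0 (S = 90): V_0 = 1/1.05·[0.4375·0.0000 + 0.5625·19.2321] = 10.3029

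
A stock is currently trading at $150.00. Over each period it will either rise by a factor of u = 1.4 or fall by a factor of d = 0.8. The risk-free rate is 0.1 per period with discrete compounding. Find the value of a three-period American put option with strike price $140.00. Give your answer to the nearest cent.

Risk-neutral probability p = (1 + 0.1 − 0.8)/(1.4 − 0.8) = 0.3000/0.6000 = 0.5000
Terminal stock prices: S_uuu = 411.6, S_uud = 235.2, S_udd = 134.4, S_ddd = 76.8
Terminal payoffs (K − S): max(-271.6, 0) = 0, max(-95.2, 0) = 0, max(5.6, 0) = 5.6, max(63.2, 0) = 63.2
Node uu (S = 294): continuation = 1/1.1·[0.5000·0.0000 + 0.5000·0.0000] = 0.0000; exercise value = 0.0000 ≤ continuation, so V_uu = 0.0000
Node ud (S = 168): continuation = 1/1.1·[0.5000·0.0000 + 0.5000·5.6000] = 2.5455; exercise value = 0.0000 ≤ continuation, so V_ud = 2.5455
Node dd (S = 96): continuation = 1/1.1·[0.5000·5.6000 + 0.5000·63.2000] = 31.2727; exercise value = 44.0000 > continuation, so V_dd = 44.0000 (exercise)
Node u (S = 210): continuation = 1/1.1·[0.5000·0.0000 + 0.5000·2.5455] = 1.1570; exercise value = 0.0000 ≤ continuation, so V_u = 1.1570
Node d (S = 120): continuation = 1/1.1·[0.5000·2.5455 + 0.5000·44.0000] = 21.1570; exercise value = 20.0000 ≤ continuation, so V_d = 21.1570
Node 0 (S = 150): continuation = 1/1.1·[0.5000·1.1570 + 0.5000·21.1570] = 10.1427; exercise value = 0.0000 ≤ continuation, so V_0 = 10.1427

$10.14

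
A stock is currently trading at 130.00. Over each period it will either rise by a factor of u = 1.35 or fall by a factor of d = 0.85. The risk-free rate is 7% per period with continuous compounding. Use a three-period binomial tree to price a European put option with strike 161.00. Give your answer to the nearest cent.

Risk-neutral probability p = (e^0.07 − 0.85)/(1.35 − 0.85) = 0.2225/0.5000 = 0.4450
Terminal stock prices: S_uuu = 319.8, S_uud = 201.4, S_udd = 126.8, S_ddd = 79.84
Terminal payoffs (K − S): max(-158.8, 0) = 0, max(-40.39, 0) = 0, max(34.2, 0) = 34.2, max(81.16, 0) = 81.16
Node uu (S = 236.9): V_uu = e^(−0.07)·[0.4450·0.0000 + 0.5550·0.0000] = 0.0000
Node ud (S = 149.2): V_ud = e^(−0.07)·[0.4450·0.0000 + 0.5550·34.2013] = 17.6979
Node dd (S = 93.92): V_dd = e^(−0.07)·[0.4450·34.2013 + 0.5550·81.1638] = 56.1904
Node u (S = 175.5): V_u = e^(−0.07)·[0.4450·0.0000 + 0.5550·17.6979] = 9.1580
Node d (S = 110.5): V_d = e^(−0.07)·[0.4450·17.6979 + 0.5550·56.1904] = 36.4199
Node 0 (S = 130): V_0 = e^(−0.07)·[0.4450·9.1580 + 0.5550·36.4199] = 22.6459

22.65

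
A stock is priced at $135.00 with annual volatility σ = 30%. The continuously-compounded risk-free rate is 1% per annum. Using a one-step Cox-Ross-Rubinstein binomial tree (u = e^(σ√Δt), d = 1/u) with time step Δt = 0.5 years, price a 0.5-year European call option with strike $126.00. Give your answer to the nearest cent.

CRR parameters: u = e^(σ√Δt) = e^(0.3·√0.5) = 1.2363, d = 1/u = 0.8089
Per-period rate: rΔt = 0.01·0.5 = 0.005, so R = e^0.005 = 1.0050
Risk-neutral probability p = (e^0.005 − 0.8089)/(1.2363 − 0.8089) = 0.1962/0.4275 = 0.4589
Terminal stock prices: S_u = 166.9, S_d = 109.2
Terminal payoffs (S − K): max(40.9, 0) = 40.9, max(-16.8, 0) = 0
Node 0 (S = 135): V_0 = e^(−0.005)·[0.4589·40.9020 + 0.5411·0.0000] = 18.6760

$18.68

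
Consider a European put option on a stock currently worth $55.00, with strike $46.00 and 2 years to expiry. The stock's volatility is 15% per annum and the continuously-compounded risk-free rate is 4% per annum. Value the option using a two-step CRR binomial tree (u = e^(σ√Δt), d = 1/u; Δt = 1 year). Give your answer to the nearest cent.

CRR parameters: u = e^(σ√Δt) = e^(0.15·√1) = 1.1618, d = 1/u = 0.8607
Per-period rate: rΔt = 0.04·1 = 0.04, so R = e^0.04 = 1.0408
Risk-neutral probability p = (e^0.04 − 0.8607)/(1.1618 − 0.8607) = 0.1801/0.3011 = 0.5981
Terminal stock prices: S_uu = 74.24, S_ud = 55, S_dd = 40.75
Terminal payoffs (K − S): max(-28.24, 0) = 0, max(-9, 0) = 0, max(5.255, 0) = 5.255
Node u (S = 63.9): V_u = e^(−0.04)·[0.5981·0.0000 + 0.4019·0.0000] = 0.0000
Node d (S = 47.34): V_d = e^(−0.04)·[0.5981·0.0000 + 0.4019·5.2550] = 2.0292
Node 0 (S = 55): V_0 = e^(−0.04)·[0.5981·0.0000 + 0.4019·2.0292] = 0.7836

$0.78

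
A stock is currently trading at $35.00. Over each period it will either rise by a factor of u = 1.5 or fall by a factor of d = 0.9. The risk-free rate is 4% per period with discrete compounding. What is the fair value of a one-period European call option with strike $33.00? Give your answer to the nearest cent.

$4.38

Risk-neutral probability p = (1 + 0.04 − 0.9)/(1.5 − 0.9) = 0.1400/0.6000 = 0.2333
Terminal stock prices: S_u = 52.5, S_d = 31.5
Terminal payoffs (S − K): max(19.5, 0) = 19.5, max(-1.5, 0) = 0
Node 0 (S = 35): V_0 = 1/1.04·[0.2333·19.5000 + 0.7667·0.0000] = 4.3750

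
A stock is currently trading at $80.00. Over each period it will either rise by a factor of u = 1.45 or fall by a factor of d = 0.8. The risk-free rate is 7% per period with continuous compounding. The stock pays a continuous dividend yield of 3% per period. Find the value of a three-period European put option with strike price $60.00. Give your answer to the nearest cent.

$3.85

Per-period risk-free factor R = e^0.07 = 1.0725; dividend-adjusted growth = e^(0.07−0.03) = 1.0408.
Risk-neutral probability p = (1.0408 − 0.8)/(1.45 − 0.8) = 0.2408/0.6500 = 0.3705
Terminal stock prices: S_uuu = 243.9, S_uud = 134.6, S_udd = 74.24, S_ddd = 40.96
Terminal payoffs (K − S): max(-183.9, 0) = 0, max(-74.56, 0) = 0, max(-14.24, 0) = 0, max(19.04, 0) = 19.04
Node uu (S = 168.2): V_uu = e^(−0.07)·[0.3705·0.0000 + 0.6295·0.0000] = 0.0000
Node ud (S = 92.8): V_ud = e^(−0.07)·[0.3705·0.0000 + 0.6295·0.0000] = 0.0000
Node dd (S = 51.2): V_dd = e^(−0.07)·[0.3705·0.0000 + 0.6295·19.0400] = 11.1758
Node u (S = 116): V_u = e^(−0.07)·[0.3705·0.0000 + 0.6295·0.0000] = 0.0000
Node d (S = 64): V_d = e^(−0.07)·[0.3705·0.0000 + 0.6295·11.1758] = 6.5598
Node 0 (S = 80): V_0 = e^(−0.07)·[0.3705·0.0000 + 0.6295·6.5598] = 3.8503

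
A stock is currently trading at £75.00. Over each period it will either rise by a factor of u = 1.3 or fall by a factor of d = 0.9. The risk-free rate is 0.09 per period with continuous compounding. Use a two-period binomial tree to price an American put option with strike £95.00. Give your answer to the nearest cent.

£20.00

Risk-neutral probability p = (e^0.09 − 0.9)/(1.3 − 0.9) = 0.1942/0.4000 = 0.4854
Terminal stock prices: S_uu = 126.8, S_ud = 87.75, S_dd = 60.75
Terminal payoffs (K − S): max(-31.75, 0) = 0, max(7.25, 0) = 7.25, max(34.25, 0) = 34.25
Node u (S = 97.5): continuation = e^(−0.09)·[0.4854·0.0000 + 0.5146·7.2500] = 3.4095; exercise value = 0.0000 ≤ continuation, so V_u = 3.4095
Node d (S = 67.5): continuation = e^(−0.09)·[0.4854·7.2500 + 0.5146·34.2500] = 19.3235; exercise value = 27.5000 > continuation, so V_d = 27.5000 (exercise)
Node 0 (S = 75): continuation = e^(−0.09)·[0.4854·3.4095 + 0.5146·27.5000] = 14.4452; exercise value = 20.0000 > continuation, so V_0 = 20.0000 (exercise)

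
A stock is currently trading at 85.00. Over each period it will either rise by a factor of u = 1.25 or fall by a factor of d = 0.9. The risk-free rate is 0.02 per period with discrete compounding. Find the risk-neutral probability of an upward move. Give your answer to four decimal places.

Risk-neutral probability p = (1 + 0.02 − 0.9)/(1.25 − 0.9) = 0.1200/0.3500 = 0.3429

p = 0.3429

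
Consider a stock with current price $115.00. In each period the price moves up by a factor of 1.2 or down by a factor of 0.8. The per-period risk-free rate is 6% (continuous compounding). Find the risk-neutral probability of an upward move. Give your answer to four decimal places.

p = 0.6546

Risk-neutral probability p = (e^0.06 − 0.8)/(1.2 − 0.8) = 0.2618/0.4000 = 0.6546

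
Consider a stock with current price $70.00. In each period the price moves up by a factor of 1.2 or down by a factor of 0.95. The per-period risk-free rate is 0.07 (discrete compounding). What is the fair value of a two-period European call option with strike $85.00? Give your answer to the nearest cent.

Risk-neutral probability p = (1 + 0.07 − 0.95)/(1.2 − 0.95) = 0.1200/0.2500 = 0.4800
Terminal stock prices: S_uu = 100.8, S_ud = 79.8, S_dd = 63.17
Terminal payoffs (S − K): max(15.8, 0) = 15.8, max(-5.2, 0) = 0, max(-21.83, 0) = 0
Node u (S = 84): V_u = 1/1.07·[0.4800·15.8000 + 0.5200·0.0000] = 7.0879
Node d (S = 66.5): V_d = 1/1.07·[0.4800·0.0000 + 0.5200·0.0000] = 0.0000
Node 0 (S = 70): V_0 = 1/1.07·[0.4800·7.0879 + 0.5200·0.0000] = 3.1796

$3.18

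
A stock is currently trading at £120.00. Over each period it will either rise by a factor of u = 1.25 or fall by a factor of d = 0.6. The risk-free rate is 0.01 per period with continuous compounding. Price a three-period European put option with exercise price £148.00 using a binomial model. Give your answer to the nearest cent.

£44.67

Risk-neutral probability p = (e^0.01 − 0.6)/(1.25 − 0.6) = 0.4101/0.6500 = 0.6308
Terminal stock prices: S_uuu = 234.4, S_uud = 112.5, S_udd = 54, S_ddd = 25.92
Terminal payoffs (K − S): max(-86.38, 0) = 0, max(35.5, 0) = 35.5, max(94, 0) = 94, max(122.1, 0) = 122.1
Node uu (S = 187.5): V_uu = e^(−0.01)·[0.6308·0.0000 + 0.3692·35.5000] = 12.9746
Node ud (S = 90): V_ud = e^(−0.01)·[0.6308·35.5000 + 0.3692·94.0000] = 56.5274
Node dd (S = 43.2): V_dd = e^(−0.01)·[0.6308·94.0000 + 0.3692·122.0800] = 103.3274
Node u (S = 150): V_u = e^(−0.01)·[0.6308·12.9746 + 0.3692·56.5274] = 28.7632
Node d (S = 72): V_d = e^(−0.01)·[0.6308·56.5274 + 0.3692·103.3274] = 73.0694
Node 0 (S = 120): V_0 = e^(−0.01)·[0.6308·28.7632 + 0.3692·73.0694] = 44.6700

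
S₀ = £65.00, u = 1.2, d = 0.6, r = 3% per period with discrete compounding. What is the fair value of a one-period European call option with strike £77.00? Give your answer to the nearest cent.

£0.70

Risk-neutral probability p = (1 + 0.03 − 0.6)/(1.2 − 0.6) = 0.4300/0.6000 = 0.7167
Terminal stock prices: S_u = 78, S_d = 39
Terminal payoffs (S − K): max(1, 0) = 1, max(-38, 0) = 0
Node 0 (S = 65): V_0 = 1/1.03·[0.7167·1.0000 + 0.2833·0.0000] = 0.6958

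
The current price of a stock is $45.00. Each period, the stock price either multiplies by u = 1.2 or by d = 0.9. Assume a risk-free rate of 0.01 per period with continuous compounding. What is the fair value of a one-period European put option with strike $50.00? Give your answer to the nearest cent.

$5.96

Risk-neutral probability p = (e^0.01 − 0.9)/(1.2 − 0.9) = 0.1101/0.3000 = 0.3668
Terminal stock prices: S_u = 54, S_d = 40.5
Terminal payoffs (K − S): max(-4, 0) = 0, max(9.5, 0) = 9.5
Node 0 (S = 45): V_0 = e^(−0.01)·[0.3668·0.0000 + 0.6332·9.5000] = 5.9552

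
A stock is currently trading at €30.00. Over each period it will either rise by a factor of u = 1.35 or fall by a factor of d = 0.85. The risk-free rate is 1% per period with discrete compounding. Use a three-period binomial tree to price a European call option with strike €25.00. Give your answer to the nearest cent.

€7.74

Risk-neutral probability p = (1 + 0.01 − 0.85)/(1.35 − 0.85) = 0.1600/0.5000 = 0.3200
Terminal stock prices: S_uuu = 73.81, S_uud = 46.47, S_udd = 29.26, S_ddd = 18.42
Terminal payoffs (S − K): max(48.81, 0) = 48.81, max(21.47, 0) = 21.47, max(4.261, 0) = 4.261, max(-6.576, 0) = 0
Node uu (S = 54.68): V_uu = 1/1.01·[0.3200·48.8113 + 0.6800·21.4738] = 29.9225
Node ud (S = 34.42): V_ud = 1/1.01·[0.3200·21.4738 + 0.6800·4.2612] = 9.6725
Node dd (S = 21.67): V_dd = 1/1.01·[0.3200·4.2612 + 0.6800·0.0000] = 1.3501
Node u (S = 40.5): V_u = 1/1.01·[0.3200·29.9225 + 0.6800·9.6725] = 15.9926
Node d (S = 25.5): V_d = 1/1.01·[0.3200·9.6725 + 0.6800·1.3501] = 3.9735
Node 0 (S = 30): V_0 = 1/1.01·[0.3200·15.9926 + 0.6800·3.9735] = 7.7422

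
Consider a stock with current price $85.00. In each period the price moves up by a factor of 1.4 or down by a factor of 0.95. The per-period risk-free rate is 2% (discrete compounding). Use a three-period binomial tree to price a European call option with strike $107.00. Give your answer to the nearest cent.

Risk-neutral probability p = (1 + 0.02 − 0.95)/(1.4 − 0.95) = 0.0700/0.4500 = 0.1556
Terminal stock prices: S_uuu = 233.2, S_uud = 158.3, S_udd = 107.4, S_ddd = 72.88
Terminal payoffs (S − K): max(126.2, 0) = 126.2, max(51.27, 0) = 51.27, max(0.3975, 0) = 0.3975, max(-34.12, 0) = 0
Node uu (S = 166.6): V_uu = 1/1.02·[0.1556·126.2400 + 0.8444·51.2700] = 61.6980
Node ud (S = 113): V_ud = 1/1.02·[0.1556·51.2700 + 0.8444·0.3975] = 8.1480
Node dd (S = 76.71): V_dd = 1/1.02·[0.1556·0.3975 + 0.8444·0.0000] = 0.0606
Node u (S = 119): V_u = 1/1.02·[0.1556·61.6980 + 0.8444·8.1480] = 16.1549
Node d (S = 80.75): V_d = 1/1.02·[0.1556·8.1480 + 0.8444·0.0606] = 1.2928
Node 0 (S = 85): V_0 = 1/1.02·[0.1556·16.1549 + 0.8444·1.2928] = 3.5340

$3.53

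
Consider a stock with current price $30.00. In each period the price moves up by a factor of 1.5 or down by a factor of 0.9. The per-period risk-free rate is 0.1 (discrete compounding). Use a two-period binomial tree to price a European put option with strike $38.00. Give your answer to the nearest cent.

Risk-neutral probability p = (1 + 0.1 − 0.9)/(1.5 − 0.9) = 0.2000/0.6000 = 0.3333
Terminal stock prices: S_uu = 67.5, S_ud = 40.5, S_dd = 24.3
Terminal payoffs (K − S): max(-29.5, 0) = 0, max(-2.5, 0) = 0, max(13.7, 0) = 13.7
Node u (S = 45): V_u = 1/1.1·[0.3333·0.0000 + 0.6667·0.0000] = 0.0000
Node d (S = 27): V_d = 1/1.1·[0.3333·0.0000 + 0.6667·13.7000] = 8.3030
Node 0 (S = 30): V_0 = 1/1.1·[0.3333·0.0000 + 0.6667·8.3030] = 5.0321

$5.03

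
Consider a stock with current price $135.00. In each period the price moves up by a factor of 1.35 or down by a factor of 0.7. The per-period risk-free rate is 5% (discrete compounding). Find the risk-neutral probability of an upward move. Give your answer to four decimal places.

Risk-neutral probability p = (1 + 0.05 − 0.7)/(1.35 − 0.7) = 0.3500/0.6500 = 0.5385

p = 0.5385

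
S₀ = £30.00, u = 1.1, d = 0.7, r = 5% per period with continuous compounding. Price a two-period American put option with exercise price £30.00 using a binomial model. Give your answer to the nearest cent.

Risk-neutral probability p = (e^0.05 − 0.7)/(1.1 − 0.7) = 0.3513/0.4000 = 0.8782
Terminal stock prices: S_uu = 36.3, S_ud = 23.1, S_dd = 14.7
Terminal payoffs (K − S): max(-6.3, 0) = 0, max(6.9, 0) = 6.9, max(15.3, 0) = 15.3
Node u (S = 33): continuation = e^(−0.05)·[0.8782·0.0000 + 0.1218·6.9000] = 0.7996; exercise value = 0.0000 ≤ continuation, so V_u = 0.7996
Node d (S = 21): continuation = e^(−0.05)·[0.8782·6.9000 + 0.1218·15.3000] = 7.5369; exercise value = 9.0000 > continuation, so V_d = 9.0000 (exercise)
Node 0 (S = 30): continuation = e^(−0.05)·[0.8782·0.7996 + 0.1218·9.0000] = 1.7109; exercise value = 0.0000 ≤ continuation, so V_0 = 1.7109

£1.71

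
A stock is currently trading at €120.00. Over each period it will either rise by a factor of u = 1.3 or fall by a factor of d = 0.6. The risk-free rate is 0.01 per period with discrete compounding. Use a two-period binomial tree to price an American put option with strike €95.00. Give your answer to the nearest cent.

Risk-neutral probability p = (1 + 0.01 − 0.6)/(1.3 − 0.6) = 0.4100/0.7000 = 0.5857
Terminal stock prices: S_uu = 202.8, S_ud = 93.6, S_dd = 43.2
Terminal payoffs (K − S): max(-107.8, 0) = 0, max(1.4, 0) = 1.4, max(51.8, 0) = 51.8
Node u (S = 156): continuation = 1/1.01·[0.5857·0.0000 + 0.4143·1.4000] = 0.5743; exercise value = 0.0000 ≤ continuation, so V_u = 0.5743
Node d (S = 72): continuation = 1/1.01·[0.5857·1.4000 + 0.4143·51.8000] = 22.0594; exercise value = 23.0000 > continuation, so V_d = 23.0000 (exercise)
Node 0 (S = 120): continuation = 1/1.01·[0.5857·0.5743 + 0.4143·23.0000] = 9.7672; exercise value = 0.0000 ≤ continuation, so V_0 = 9.7672

€9.77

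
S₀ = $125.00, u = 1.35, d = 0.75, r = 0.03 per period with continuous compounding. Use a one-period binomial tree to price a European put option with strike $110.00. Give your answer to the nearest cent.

Risk-neutral probability p = (e^0.03 − 0.75)/(1.35 − 0.75) = 0.2805/0.6000 = 0.4674
Terminal stock prices: S_u = 168.8, S_d = 93.75
Terminal payoffs (K − S): max(-58.75, 0) = 0, max(16.25, 0) = 16.25
Node 0 (S = 125): V_0 = e^(−0.03)·[0.4674·0.0000 + 0.5326·16.2500] = 8.3986

$8.40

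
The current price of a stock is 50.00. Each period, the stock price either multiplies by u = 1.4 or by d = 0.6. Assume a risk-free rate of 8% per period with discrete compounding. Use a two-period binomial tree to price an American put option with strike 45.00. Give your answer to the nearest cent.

6.17

Risk-neutral probability p = (1 + 0.08 − 0.6)/(1.4 − 0.6) = 0.4800/0.8000 = 0.6000
Terminal stock prices: S_uu = 98, S_ud = 42, S_dd = 18
Terminal payoffs (K − S): max(-53, 0) = 0, max(3, 0) = 3, max(27, 0) = 27
Node u (S = 70): continuation = 1/1.08·[0.6000·0.0000 + 0.4000·3.0000] = 1.1111; exercise value = 0.0000 ≤ continuation, so V_u = 1.1111
Node d (S = 30): continuation = 1/1.08·[0.6000·3.0000 + 0.4000·27.0000] = 11.6667; exercise value = 15.0000 > continuation, so V_d = 15.0000 (exercise)
Node 0 (S = 50): continuation = 1/1.08·[0.6000·1.1111 + 0.4000·15.0000] = 6.1728; exercise value = 0.0000 ≤ continuation, so V_0 = 6.1728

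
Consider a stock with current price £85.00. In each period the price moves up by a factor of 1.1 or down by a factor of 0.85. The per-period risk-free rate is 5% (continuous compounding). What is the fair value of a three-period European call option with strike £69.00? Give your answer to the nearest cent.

Risk-neutral probability p = (e^0.05 − 0.85)/(1.1 − 0.85) = 0.2013/0.2500 = 0.8051
Terminal stock prices: S_uuu = 113.1, S_uud = 87.42, S_udd = 67.55, S_ddd = 52.2
Terminal payoffs (S − K): max(44.14, 0) = 44.14, max(18.42, 0) = 18.42, max(-1.446, 0) = 0, max(-16.8, 0) = 0
Node uu (S = 102.9): V_uu = e^(−0.05)·[0.8051·44.1350 + 0.1949·18.4225] = 37.2152
Node ud (S = 79.48): V_ud = e^(−0.05)·[0.8051·18.4225 + 0.1949·0.0000] = 14.1083
Node dd (S = 61.41): V_dd = e^(−0.05)·[0.8051·0.0000 + 0.1949·0.0000] = 0.0000
Node u (S = 93.5): V_u = e^(−0.05)·[0.8051·37.2152 + 0.1949·14.1083] = 31.1159
Node d (S = 72.25): V_d = e^(−0.05)·[0.8051·14.1083 + 0.1949·0.0000] = 10.8044
Node 0 (S = 85): V_0 = e^(−0.05)·[0.8051·31.1159 + 0.1949·10.8044] = 25.8324

£25.83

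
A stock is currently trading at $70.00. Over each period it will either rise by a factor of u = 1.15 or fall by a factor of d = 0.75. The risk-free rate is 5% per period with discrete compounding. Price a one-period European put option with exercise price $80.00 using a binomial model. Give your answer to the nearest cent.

$6.55

Risk-neutral probability p = (1 + 0.05 − 0.75)/(1.15 − 0.75) = 0.3000/0.4000 = 0.7500
Terminal stock prices: S_u = 80.5, S_d = 52.5
Terminal payoffs (K − S): max(-0.5, 0) = 0, max(27.5, 0) = 27.5
Node 0 (S = 70): V_0 = 1/1.05·[0.7500·0.0000 + 0.2500·27.5000] = 6.5476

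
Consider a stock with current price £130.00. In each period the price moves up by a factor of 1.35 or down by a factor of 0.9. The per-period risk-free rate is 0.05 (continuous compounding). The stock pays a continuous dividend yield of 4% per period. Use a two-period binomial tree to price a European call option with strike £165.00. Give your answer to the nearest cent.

Per-period risk-free factor R = e^0.05 = 1.0513; dividend-adjusted growth = e^(0.05−0.04) = 1.0101.
Risk-neutral probability p = (1.0101 − 0.9)/(1.35 − 0.9) = 0.1101/0.4500 = 0.2446
Terminal stock prices: S_uu = 236.9, S_ud = 158, S_dd = 105.3
Terminal payoffs (S − K): max(71.93, 0) = 71.93, max(-7.05, 0) = 0, max(-59.7, 0) = 0
Node u (S = 175.5): V_u = e^(−0.05)·[0.2446·71.9250 + 0.7554·0.0000] = 16.7318
Node d (S = 117): V_d = e^(−0.05)·[0.2446·0.0000 + 0.7554·0.0000] = 0.0000
Node 0 (S = 130): V_0 = e^(−0.05)·[0.2446·16.7318 + 0.7554·0.0000] = 3.8923

£3.89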